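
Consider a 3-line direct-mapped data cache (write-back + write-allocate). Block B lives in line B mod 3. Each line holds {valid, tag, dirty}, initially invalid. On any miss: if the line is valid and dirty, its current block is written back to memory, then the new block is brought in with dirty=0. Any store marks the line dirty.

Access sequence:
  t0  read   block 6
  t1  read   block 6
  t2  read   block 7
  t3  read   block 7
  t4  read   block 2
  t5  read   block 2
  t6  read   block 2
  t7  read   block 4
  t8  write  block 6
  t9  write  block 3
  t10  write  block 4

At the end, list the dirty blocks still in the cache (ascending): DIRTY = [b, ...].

0: R B6 → L0 miss [-]
1: R B6 → L0 hit [-]
2: R B7 → L1 miss [-]
3: R B7 → L1 hit [-]
4: R B2 → L2 miss [-]
5: R B2 → L2 hit [-]
6: R B2 → L2 hit [-]
7: R B4 → L1 miss [-]
8: W B6 → L0 hit [D]
9: W B3 → L0 miss wb→B6 [D]
10: W B4 → L1 hit [D]

DIRTY = [3, 4]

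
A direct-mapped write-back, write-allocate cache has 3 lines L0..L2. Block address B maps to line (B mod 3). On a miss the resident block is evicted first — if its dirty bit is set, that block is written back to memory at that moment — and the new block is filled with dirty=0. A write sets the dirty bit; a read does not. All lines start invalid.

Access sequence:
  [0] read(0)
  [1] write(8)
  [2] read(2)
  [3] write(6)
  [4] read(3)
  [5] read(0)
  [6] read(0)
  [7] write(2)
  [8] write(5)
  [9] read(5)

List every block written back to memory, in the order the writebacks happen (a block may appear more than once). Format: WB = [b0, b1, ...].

WB = [8, 6, 2]

0: R B0 -> L0 miss  d=-]
1: W B8 -> L2 miss  d=D]
2: R B2 -> L2 miss wb->B8  d=-]
3: W B6 -> L0 miss  d=D]
4: R B3 -> L0 miss wb->B6  d=-]
5: R B0 -> L0 miss  d=-]
6: R B0 -> L0 hit  d=-]
7: W B2 -> L2 hit  d=D]
8: W B5 -> L2 miss wb->B2  d=D]
9: R B5 -> L2 hit  d=D]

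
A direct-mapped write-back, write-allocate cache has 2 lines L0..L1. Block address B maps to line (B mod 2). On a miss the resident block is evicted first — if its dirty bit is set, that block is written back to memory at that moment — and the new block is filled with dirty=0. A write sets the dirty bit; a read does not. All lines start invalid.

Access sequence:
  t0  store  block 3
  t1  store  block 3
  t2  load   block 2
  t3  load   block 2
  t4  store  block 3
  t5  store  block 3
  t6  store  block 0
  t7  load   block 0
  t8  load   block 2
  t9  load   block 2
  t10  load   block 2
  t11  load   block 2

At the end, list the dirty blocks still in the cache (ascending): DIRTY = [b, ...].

DIRTY = [3]

0: W B3 -> L1 miss  d=D]
1: W B3 -> L1 hit  d=D]
2: R B2 -> L0 miss  d=-]
3: R B2 -> L0 hit  d=-]
4: W B3 -> L1 hit  d=D]
5: W B3 -> L1 hit  d=D]
6: W B0 -> L0 miss  d=D]
7: R B0 -> L0 hit  d=D]
8: R B2 -> L0 miss wb->B0  d=-]
9: R B2 -> L0 hit  d=-]
10: R B2 -> L0 hit  d=-]
11: R B2 -> L0 hit  d=-]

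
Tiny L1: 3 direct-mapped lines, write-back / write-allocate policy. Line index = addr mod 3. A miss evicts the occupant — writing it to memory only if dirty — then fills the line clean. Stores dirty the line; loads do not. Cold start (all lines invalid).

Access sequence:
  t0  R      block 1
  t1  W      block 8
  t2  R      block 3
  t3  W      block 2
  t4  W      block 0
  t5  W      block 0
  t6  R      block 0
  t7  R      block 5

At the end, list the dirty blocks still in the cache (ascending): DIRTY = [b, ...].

0: R B1 -> L1 miss  d=-]
1: W B8 -> L2 miss  d=D]
2: R B3 -> L0 miss  d=-]
3: W B2 -> L2 miss wb->B8  d=D]
4: W B0 -> L0 miss  d=D]
5: W B0 -> L0 hit  d=D]
6: R B0 -> L0 hit  d=D]
7: R B5 -> L2 miss wb->B2  d=-]

DIRTY = [0]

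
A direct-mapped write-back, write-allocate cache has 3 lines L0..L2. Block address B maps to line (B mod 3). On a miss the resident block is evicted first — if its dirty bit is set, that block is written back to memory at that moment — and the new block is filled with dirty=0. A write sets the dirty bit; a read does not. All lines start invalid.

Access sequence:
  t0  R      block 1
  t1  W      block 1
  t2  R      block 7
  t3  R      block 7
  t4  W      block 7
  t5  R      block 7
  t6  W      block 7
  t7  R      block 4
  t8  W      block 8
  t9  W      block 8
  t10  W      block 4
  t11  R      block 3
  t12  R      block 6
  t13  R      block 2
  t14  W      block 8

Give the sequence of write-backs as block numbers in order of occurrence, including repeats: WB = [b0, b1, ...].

  0 | R B1 → L1 miss [-]
  1 | W B1 → L1 hit [D]
  2 | R B7 → L1 miss wb→B1 [-]
  3 | R B7 → L1 hit [-]
  4 | W B7 → L1 hit [D]
  5 | R B7 → L1 hit [D]
  6 | W B7 → L1 hit [D]
  7 | R B4 → L1 miss wb→B7 [-]
  8 | W B8 → L2 miss [D]
  9 | W B8 → L2 hit [D]
  10 | W B4 → L1 hit [D]
  11 | R B3 → L0 miss [-]
  12 | R B6 → L0 miss [-]
  13 | R B2 → L2 miss wb→B8 [-]
  14 | W B8 → L2 miss [D]

WB = [1, 7, 8]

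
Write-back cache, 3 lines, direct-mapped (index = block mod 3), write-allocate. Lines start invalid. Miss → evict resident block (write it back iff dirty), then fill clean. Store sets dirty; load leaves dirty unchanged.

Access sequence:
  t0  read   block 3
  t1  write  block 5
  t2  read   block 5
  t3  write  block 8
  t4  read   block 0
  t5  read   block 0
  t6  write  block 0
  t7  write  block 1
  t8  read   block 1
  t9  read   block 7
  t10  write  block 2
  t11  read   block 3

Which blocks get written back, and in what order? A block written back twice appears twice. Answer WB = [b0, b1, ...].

WB = [5, 1, 8, 0]

0: R B3 -> L0 miss  d=-]
1: W B5 -> L2 miss  d=D]
2: R B5 -> L2 hit  d=D]
3: W B8 -> L2 miss wb->B5  d=D]
4: R B0 -> L0 miss  d=-]
5: R B0 -> L0 hit  d=-]
6: W B0 -> L0 hit  d=D]
7: W B1 -> L1 miss  d=D]
8: R B1 -> L1 hit  d=D]
9: R B7 -> L1 miss wb->B1  d=-]
10: W B2 -> L2 miss wb->B8  d=D]
11: R B3 -> L0 miss wb->B0  d=-]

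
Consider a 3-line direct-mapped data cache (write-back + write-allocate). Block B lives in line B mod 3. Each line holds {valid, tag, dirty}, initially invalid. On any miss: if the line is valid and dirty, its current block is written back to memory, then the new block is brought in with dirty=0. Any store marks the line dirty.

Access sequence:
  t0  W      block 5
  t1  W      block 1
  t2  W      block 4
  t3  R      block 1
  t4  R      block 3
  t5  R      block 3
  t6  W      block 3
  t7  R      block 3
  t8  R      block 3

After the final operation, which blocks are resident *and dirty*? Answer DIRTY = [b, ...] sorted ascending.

  0 | W B5 → L2 miss [D]
  1 | W B1 → L1 miss [D]
  2 | W B4 → L1 miss wb→B1 [D]
  3 | R B1 → L1 miss wb→B4 [-]
  4 | R B3 → L0 miss [-]
  5 | R B3 → L0 hit [-]
  6 | W B3 → L0 hit [D]
  7 | R B3 → L0 hit [D]
  8 | R B3 → L0 hit [D]

DIRTY = [3, 5]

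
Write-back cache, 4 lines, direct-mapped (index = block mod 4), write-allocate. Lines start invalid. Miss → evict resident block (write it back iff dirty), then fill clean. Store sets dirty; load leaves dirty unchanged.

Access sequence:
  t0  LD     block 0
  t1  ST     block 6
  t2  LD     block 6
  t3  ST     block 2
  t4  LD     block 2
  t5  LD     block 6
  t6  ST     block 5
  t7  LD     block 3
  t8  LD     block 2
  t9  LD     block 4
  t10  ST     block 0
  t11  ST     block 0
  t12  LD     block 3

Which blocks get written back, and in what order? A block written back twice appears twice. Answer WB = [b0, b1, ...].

0: R B0 -> L0 miss  d=-]
1: W B6 -> L2 miss  d=D]
2: R B6 -> L2 hit  d=D]
3: W B2 -> L2 miss wb->B6  d=D]
4: R B2 -> L2 hit  d=D]
5: R B6 -> L2 miss wb->B2  d=-]
6: W B5 -> L1 miss  d=D]
7: R B3 -> L3 miss  d=-]
8: R B2 -> L2 miss  d=-]
9: R B4 -> L0 miss  d=-]
10: W B0 -> L0 miss  d=D]
11: W B0 -> L0 hit  d=D]
12: R B3 -> L3 hit  d=-]

WB = [6, 2]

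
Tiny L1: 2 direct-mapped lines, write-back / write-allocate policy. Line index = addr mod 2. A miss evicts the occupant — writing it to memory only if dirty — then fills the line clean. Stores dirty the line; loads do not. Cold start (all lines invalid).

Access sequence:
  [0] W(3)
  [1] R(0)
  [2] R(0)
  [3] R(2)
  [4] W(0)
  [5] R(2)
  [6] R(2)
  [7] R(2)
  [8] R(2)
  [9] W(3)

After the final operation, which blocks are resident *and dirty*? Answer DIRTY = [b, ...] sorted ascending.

DIRTY = [3]

0: W B3 → L1 miss [D]
1: R B0 → L0 miss [-]
2: R B0 → L0 hit [-]
3: R B2 → L0 miss [-]
4: W B0 → L0 miss [D]
5: R B2 → L0 miss wb→B0 [-]
6: R B2 → L0 hit [-]
7: R B2 → L0 hit [-]
8: R B2 → L0 hit [-]
9: W B3 → L1 hit [D]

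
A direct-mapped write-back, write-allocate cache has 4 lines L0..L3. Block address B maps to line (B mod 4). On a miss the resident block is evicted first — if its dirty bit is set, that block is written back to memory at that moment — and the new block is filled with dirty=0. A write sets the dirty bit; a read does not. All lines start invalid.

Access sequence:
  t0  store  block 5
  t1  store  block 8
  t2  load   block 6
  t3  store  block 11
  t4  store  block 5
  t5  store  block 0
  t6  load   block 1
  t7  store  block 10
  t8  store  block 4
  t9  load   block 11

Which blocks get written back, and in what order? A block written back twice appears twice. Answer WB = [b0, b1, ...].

0: W B5 -> L1 miss  d=D]
1: W B8 -> L0 miss  d=D]
2: R B6 -> L2 miss  d=-]
3: W B11 -> L3 miss  d=D]
4: W B5 -> L1 hit  d=D]
5: W B0 -> L0 miss wb->B8  d=D]
6: R B1 -> L1 miss wb->B5  d=-]
7: W B10 -> L2 miss  d=D]
8: W B4 -> L0 miss wb->B0  d=D]
9: R B11 -> L3 hit  d=D]

WB = [8, 5, 0]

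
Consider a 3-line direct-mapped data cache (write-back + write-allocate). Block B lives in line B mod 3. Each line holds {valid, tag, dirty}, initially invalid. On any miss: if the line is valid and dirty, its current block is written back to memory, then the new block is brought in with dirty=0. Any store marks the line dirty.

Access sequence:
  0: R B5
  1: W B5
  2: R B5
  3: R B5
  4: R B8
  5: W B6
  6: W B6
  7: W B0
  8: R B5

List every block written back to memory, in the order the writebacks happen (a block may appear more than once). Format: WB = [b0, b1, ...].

WB = [5, 6]

0: R B5 → L2 miss [-]
1: W B5 → L2 hit [D]
2: R B5 → L2 hit [D]
3: R B5 → L2 hit [D]
4: R B8 → L2 miss wb→B5 [-]
5: W B6 → L0 miss [D]
6: W B6 → L0 hit [D]
7: W B0 → L0 miss wb→B6 [D]
8: R B5 → L2 miss [-]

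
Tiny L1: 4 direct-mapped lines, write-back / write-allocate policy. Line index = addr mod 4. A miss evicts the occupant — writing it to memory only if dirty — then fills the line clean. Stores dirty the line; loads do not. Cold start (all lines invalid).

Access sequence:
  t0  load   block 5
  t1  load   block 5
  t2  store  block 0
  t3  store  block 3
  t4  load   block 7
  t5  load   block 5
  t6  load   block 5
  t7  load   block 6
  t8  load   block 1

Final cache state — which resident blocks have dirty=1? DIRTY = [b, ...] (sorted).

DIRTY = [0]

0: R B5 -> L1 miss  d=-]
1: R B5 -> L1 hit  d=-]
2: W B0 -> L0 miss  d=D]
3: W B3 -> L3 miss  d=D]
4: R B7 -> L3 miss wb->B3  d=-]
5: R B5 -> L1 hit  d=-]
6: R B5 -> L1 hit  d=-]
7: R B6 -> L2 miss  d=-]
8: R B1 -> L1 miss  d=-]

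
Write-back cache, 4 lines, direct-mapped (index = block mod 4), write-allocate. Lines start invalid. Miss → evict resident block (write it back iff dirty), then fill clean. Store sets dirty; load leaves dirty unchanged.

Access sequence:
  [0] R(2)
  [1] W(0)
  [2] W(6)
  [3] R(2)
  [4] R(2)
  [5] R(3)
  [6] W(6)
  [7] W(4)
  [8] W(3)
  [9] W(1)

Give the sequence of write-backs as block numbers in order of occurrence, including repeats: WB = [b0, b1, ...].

WB = [6, 0]

  0 | R B2 → L2 miss [-]
  1 | W B0 → L0 miss [D]
  2 | W B6 → L2 miss [D]
  3 | R B2 → L2 miss wb→B6 [-]
  4 | R B2 → L2 hit [-]
  5 | R B3 → L3 miss [-]
  6 | W B6 → L2 miss [D]
  7 | W B4 → L0 miss wb→B0 [D]
  8 | W B3 → L3 hit [D]
  9 | W B1 → L1 miss [D]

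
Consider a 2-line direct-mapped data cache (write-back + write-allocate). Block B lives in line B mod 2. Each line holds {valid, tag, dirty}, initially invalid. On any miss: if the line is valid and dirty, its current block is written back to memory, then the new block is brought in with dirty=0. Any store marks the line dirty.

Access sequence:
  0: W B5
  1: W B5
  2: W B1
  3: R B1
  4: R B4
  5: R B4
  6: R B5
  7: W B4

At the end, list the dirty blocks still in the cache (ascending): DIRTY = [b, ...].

DIRTY = [4]

  0 | W B5 → L1 miss [D]
  1 | W B5 → L1 hit [D]
  2 | W B1 → L1 miss wb→B5 [D]
  3 | R B1 → L1 hit [D]
  4 | R B4 → L0 miss [-]
  5 | R B4 → L0 hit [-]
  6 | R B5 → L1 miss wb→B1 [-]
  7 | W B4 → L0 hit [D]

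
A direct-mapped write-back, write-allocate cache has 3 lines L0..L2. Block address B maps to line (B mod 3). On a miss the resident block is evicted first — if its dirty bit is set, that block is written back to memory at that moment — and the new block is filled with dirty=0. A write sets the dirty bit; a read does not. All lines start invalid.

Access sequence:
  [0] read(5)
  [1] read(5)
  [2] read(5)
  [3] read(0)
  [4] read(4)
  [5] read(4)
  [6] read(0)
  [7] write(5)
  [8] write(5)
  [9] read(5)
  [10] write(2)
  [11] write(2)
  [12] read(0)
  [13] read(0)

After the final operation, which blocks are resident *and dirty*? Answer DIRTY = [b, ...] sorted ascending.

DIRTY = [2]

0: R B5 -> L2 miss  d=-]
1: R B5 -> L2 hit  d=-]
2: R B5 -> L2 hit  d=-]
3: R B0 -> L0 miss  d=-]
4: R B4 -> L1 miss  d=-]
5: R B4 -> L1 hit  d=-]
6: R B0 -> L0 hit  d=-]
7: W B5 -> L2 hit  d=D]
8: W B5 -> L2 hit  d=D]
9: R B5 -> L2 hit  d=D]
10: W B2 -> L2 miss wb->B5  d=D]
11: W B2 -> L2 hit  d=D]
12: R B0 -> L0 hit  d=-]
13: R B0 -> L0 hit  d=-]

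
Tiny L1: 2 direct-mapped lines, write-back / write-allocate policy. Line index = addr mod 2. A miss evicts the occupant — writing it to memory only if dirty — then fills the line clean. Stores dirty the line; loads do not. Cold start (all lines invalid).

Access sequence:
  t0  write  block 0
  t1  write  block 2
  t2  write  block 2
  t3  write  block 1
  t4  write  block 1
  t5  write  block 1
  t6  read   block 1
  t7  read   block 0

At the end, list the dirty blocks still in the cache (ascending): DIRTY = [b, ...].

DIRTY = [1]

0: W B0 → L0 miss [D]
1: W B2 → L0 miss wb→B0 [D]
2: W B2 → L0 hit [D]
3: W B1 → L1 miss [D]
4: W B1 → L1 hit [D]
5: W B1 → L1 hit [D]
6: R B1 → L1 hit [D]
7: R B0 → L0 miss wb→B2 [-]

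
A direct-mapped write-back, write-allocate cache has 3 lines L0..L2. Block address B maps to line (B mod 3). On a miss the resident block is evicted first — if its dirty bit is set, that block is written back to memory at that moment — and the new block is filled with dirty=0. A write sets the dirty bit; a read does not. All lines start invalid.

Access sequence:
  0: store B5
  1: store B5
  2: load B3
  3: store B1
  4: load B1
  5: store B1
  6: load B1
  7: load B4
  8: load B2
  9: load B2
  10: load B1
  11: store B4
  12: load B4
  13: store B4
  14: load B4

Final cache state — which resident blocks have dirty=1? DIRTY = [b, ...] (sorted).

0: W B5 -> L2 miss  d=D]
1: W B5 -> L2 hit  d=D]
2: R B3 -> L0 miss  d=-]
3: W B1 -> L1 miss  d=D]
4: R B1 -> L1 hit  d=D]
5: W B1 -> L1 hit  d=D]
6: R B1 -> L1 hit  d=D]
7: R B4 -> L1 miss wb->B1  d=-]
8: R B2 -> L2 miss wb->B5  d=-]
9: R B2 -> L2 hit  d=-]
10: R B1 -> L1 miss  d=-]
11: W B4 -> L1 miss  d=D]
12: R B4 -> L1 hit  d=D]
13: W B4 -> L1 hit  d=D]
14: R B4 -> L1 hit  d=D]

DIRTY = [4]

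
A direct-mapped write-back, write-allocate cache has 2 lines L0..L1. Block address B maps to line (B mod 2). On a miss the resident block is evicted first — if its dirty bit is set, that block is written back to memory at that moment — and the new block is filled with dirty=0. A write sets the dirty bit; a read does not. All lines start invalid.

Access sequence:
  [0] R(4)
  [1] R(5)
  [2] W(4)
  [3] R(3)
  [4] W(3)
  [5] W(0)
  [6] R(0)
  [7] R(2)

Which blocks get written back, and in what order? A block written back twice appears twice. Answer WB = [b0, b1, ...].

0: R B4 -> L0 miss  d=-]
1: R B5 -> L1 miss  d=-]
2: W B4 -> L0 hit  d=D]
3: R B3 -> L1 miss  d=-]
4: W B3 -> L1 hit  d=D]
5: W B0 -> L0 miss wb->B4  d=D]
6: R B0 -> L0 hit  d=D]
7: R B2 -> L0 miss wb->B0  d=-]

WB = [4, 0]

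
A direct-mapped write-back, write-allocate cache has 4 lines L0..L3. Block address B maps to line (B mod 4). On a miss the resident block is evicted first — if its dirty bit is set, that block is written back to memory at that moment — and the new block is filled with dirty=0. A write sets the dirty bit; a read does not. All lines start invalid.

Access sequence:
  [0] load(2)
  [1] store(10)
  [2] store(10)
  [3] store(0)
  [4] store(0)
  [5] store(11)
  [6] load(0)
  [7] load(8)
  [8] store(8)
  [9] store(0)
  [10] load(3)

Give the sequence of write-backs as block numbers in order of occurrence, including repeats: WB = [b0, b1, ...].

WB = [0, 8, 11]

0: R B2 → L2 miss [-]
1: W B10 → L2 miss [D]
2: W B10 → L2 hit [D]
3: W B0 → L0 miss [D]
4: W B0 → L0 hit [D]
5: W B11 → L3 miss [D]
6: R B0 → L0 hit [D]
7: R B8 → L0 miss wb→B0 [-]
8: W B8 → L0 hit [D]
9: W B0 → L0 miss wb→B8 [D]
10: R B3 → L3 miss wb→B11 [-]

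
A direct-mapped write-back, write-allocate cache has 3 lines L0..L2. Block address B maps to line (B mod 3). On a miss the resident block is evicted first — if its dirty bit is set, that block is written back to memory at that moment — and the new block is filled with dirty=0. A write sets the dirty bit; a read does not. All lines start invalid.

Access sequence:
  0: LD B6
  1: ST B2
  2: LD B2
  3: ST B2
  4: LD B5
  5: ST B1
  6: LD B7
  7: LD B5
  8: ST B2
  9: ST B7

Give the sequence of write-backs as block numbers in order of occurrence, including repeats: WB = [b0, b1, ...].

WB = [2, 1]

0: R B6 → L0 miss [-]
1: W B2 → L2 miss [D]
2: R B2 → L2 hit [D]
3: W B2 → L2 hit [D]
4: R B5 → L2 miss wb→B2 [-]
5: W B1 → L1 miss [D]
6: R B7 → L1 miss wb→B1 [-]
7: R B5 → L2 hit [-]
8: W B2 → L2 miss [D]
9: W B7 → L1 hit [D]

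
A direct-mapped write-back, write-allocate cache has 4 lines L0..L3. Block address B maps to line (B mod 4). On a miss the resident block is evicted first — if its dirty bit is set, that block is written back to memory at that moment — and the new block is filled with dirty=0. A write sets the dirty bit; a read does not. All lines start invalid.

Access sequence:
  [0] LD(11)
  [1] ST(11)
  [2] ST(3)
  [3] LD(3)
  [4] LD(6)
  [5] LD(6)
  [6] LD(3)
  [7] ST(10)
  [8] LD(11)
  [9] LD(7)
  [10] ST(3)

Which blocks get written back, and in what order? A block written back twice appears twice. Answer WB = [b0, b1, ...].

WB = [11, 3]

  0 | R B11 → L3 miss [-]
  1 | W B11 → L3 hit [D]
  2 | W B3 → L3 miss wb→B11 [D]
  3 | R B3 → L3 hit [D]
  4 | R B6 → L2 miss [-]
  5 | R B6 → L2 hit [-]
  6 | R B3 → L3 hit [D]
  7 | W B10 → L2 miss [D]
  8 | R B11 → L3 miss wb→B3 [-]
  9 | R B7 → L3 miss [-]
  10 | W B3 → L3 miss [D]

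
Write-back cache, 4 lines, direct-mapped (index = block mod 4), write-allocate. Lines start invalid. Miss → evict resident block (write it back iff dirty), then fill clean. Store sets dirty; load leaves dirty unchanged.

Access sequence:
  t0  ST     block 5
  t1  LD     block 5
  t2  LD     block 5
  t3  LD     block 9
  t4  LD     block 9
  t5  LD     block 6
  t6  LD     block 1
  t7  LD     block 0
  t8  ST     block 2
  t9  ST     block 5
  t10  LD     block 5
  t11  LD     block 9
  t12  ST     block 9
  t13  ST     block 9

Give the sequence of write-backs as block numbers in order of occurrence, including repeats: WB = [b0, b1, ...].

WB = [5, 5]

0: W B5 → L1 miss [D]
1: R B5 → L1 hit [D]
2: R B5 → L1 hit [D]
3: R B9 → L1 miss wb→B5 [-]
4: R B9 → L1 hit [-]
5: R B6 → L2 miss [-]
6: R B1 → L1 miss [-]
7: R B0 → L0 miss [-]
8: W B2 → L2 miss [D]
9: W B5 → L1 miss [D]
10: R B5 → L1 hit [D]
11: R B9 → L1 miss wb→B5 [-]
12: W B9 → L1 hit [D]
13: W B9 → L1 hit [D]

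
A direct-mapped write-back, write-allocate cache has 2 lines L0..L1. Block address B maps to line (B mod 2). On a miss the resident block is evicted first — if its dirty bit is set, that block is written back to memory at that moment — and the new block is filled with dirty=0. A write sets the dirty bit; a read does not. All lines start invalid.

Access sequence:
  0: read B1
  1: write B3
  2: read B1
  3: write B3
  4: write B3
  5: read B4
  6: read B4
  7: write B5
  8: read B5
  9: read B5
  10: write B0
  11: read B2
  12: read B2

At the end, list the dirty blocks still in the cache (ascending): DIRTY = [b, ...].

  0 | R B1 → L1 miss [-]
  1 | W B3 → L1 miss [D]
  2 | R B1 → L1 miss wb→B3 [-]
  3 | W B3 → L1 miss [D]
  4 | W B3 → L1 hit [D]
  5 | R B4 → L0 miss [-]
  6 | R B4 → L0 hit [-]
  7 | W B5 → L1 miss wb→B3 [D]
  8 | R B5 → L1 hit [D]
  9 | R B5 → L1 hit [D]
  10 | W B0 → L0 miss [D]
  11 | R B2 → L0 miss wb→B0 [-]
  12 | R B2 → L0 hit [-]

DIRTY = [5]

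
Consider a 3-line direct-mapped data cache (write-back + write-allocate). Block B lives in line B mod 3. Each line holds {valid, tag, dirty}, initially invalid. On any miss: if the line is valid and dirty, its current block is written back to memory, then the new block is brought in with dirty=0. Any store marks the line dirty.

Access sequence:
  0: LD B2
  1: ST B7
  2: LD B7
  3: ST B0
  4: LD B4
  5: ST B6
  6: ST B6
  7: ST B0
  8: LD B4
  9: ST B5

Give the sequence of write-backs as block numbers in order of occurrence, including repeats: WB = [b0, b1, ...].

0: R B2 -> L2 miss  d=-]
1: W B7 -> L1 miss  d=D]
2: R B7 -> L1 hit  d=D]
3: W B0 -> L0 miss  d=D]
4: R B4 -> L1 miss wb->B7  d=-]
5: W B6 -> L0 miss wb->B0  d=D]
6: W B6 -> L0 hit  d=D]
7: W B0 -> L0 miss wb->B6  d=D]
8: R B4 -> L1 hit  d=-]
9: W B5 -> L2 miss  d=D]

WB = [7, 0, 6]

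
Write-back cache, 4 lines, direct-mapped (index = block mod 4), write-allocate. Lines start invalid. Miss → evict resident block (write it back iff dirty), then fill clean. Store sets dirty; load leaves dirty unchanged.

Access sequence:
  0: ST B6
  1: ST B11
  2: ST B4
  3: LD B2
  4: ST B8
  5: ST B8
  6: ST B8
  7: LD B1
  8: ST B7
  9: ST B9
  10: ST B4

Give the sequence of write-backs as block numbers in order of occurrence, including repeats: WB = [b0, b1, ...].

0: W B6 → L2 miss [D]
1: W B11 → L3 miss [D]
2: W B4 → L0 miss [D]
3: R B2 → L2 miss wb→B6 [-]
4: W B8 → L0 miss wb→B4 [D]
5: W B8 → L0 hit [D]
6: W B8 → L0 hit [D]
7: R B1 → L1 miss [-]
8: W B7 → L3 miss wb→B11 [D]
9: W B9 → L1 miss [D]
10: W B4 → L0 miss wb→B8 [D]

WB = [6, 4, 11, 8]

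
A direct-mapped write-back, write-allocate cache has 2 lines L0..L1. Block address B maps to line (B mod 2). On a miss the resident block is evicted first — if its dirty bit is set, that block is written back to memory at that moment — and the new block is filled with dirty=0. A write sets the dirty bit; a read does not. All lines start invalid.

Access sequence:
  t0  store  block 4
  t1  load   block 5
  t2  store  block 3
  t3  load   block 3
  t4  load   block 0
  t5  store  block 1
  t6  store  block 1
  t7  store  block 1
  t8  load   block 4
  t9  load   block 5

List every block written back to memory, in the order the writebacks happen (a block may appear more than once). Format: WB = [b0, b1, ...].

0: W B4 → L0 miss [D]
1: R B5 → L1 miss [-]
2: W B3 → L1 miss [D]
3: R B3 → L1 hit [D]
4: R B0 → L0 miss wb→B4 [-]
5: W B1 → L1 miss wb→B3 [D]
6: W B1 → L1 hit [D]
7: W B1 → L1 hit [D]
8: R B4 → L0 miss [-]
9: R B5 → L1 miss wb→B1 [-]

WB = [4, 3, 1]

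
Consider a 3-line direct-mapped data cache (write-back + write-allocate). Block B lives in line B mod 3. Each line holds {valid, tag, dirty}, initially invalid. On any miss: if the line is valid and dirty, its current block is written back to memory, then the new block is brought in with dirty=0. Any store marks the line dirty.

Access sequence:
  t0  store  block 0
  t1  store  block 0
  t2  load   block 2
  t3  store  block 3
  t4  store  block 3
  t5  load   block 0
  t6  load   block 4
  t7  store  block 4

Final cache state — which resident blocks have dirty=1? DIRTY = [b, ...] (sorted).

DIRTY = [4]

0: W B0 -> L0 miss  d=D]
1: W B0 -> L0 hit  d=D]
2: R B2 -> L2 miss  d=-]
3: W B3 -> L0 miss wb->B0  d=D]
4: W B3 -> L0 hit  d=D]
5: R B0 -> L0 miss wb->B3  d=-]
6: R B4 -> L1 miss  d=-]
7: W B4 -> L1 hit  d=D]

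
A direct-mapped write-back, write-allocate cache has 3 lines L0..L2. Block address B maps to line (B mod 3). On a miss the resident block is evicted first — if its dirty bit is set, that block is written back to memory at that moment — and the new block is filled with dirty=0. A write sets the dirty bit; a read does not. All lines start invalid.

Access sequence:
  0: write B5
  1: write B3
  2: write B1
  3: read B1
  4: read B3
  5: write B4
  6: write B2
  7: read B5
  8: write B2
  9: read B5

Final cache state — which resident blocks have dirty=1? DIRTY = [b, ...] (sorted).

0: W B5 → L2 miss [D]
1: W B3 → L0 miss [D]
2: W B1 → L1 miss [D]
3: R B1 → L1 hit [D]
4: R B3 → L0 hit [D]
5: W B4 → L1 miss wb→B1 [D]
6: W B2 → L2 miss wb→B5 [D]
7: R B5 → L2 miss wb→B2 [-]
8: W B2 → L2 miss [D]
9: R B5 → L2 miss wb→B2 [-]

DIRTY = [3, 4]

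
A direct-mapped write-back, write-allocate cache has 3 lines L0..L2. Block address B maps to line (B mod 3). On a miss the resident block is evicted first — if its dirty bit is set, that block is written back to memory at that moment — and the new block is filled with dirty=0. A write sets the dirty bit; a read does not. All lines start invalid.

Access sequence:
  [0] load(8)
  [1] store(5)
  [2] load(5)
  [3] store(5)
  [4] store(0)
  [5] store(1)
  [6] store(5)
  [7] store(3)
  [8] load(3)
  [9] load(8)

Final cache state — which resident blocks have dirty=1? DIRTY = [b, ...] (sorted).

DIRTY = [1, 3]

  0 | R B8 → L2 miss [-]
  1 | W B5 → L2 miss [D]
  2 | R B5 → L2 hit [D]
  3 | W B5 → L2 hit [D]
  4 | W B0 → L0 miss [D]
  5 | W B1 → L1 miss [D]
  6 | W B5 → L2 hit [D]
  7 | W B3 → L0 miss wb→B0 [D]
  8 | R B3 → L0 hit [D]
  9 | R B8 → L2 miss wb→B5 [-]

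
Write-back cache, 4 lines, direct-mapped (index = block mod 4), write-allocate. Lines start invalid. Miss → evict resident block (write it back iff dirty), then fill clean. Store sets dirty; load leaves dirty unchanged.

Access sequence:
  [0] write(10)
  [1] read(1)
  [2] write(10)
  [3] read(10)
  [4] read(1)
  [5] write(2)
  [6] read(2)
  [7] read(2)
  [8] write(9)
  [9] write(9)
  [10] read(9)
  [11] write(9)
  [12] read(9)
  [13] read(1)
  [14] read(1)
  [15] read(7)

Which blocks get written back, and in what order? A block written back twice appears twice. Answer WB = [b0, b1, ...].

WB = [10, 9]

  0 | W B10 → L2 miss [D]
  1 | R B1 → L1 miss [-]
  2 | W B10 → L2 hit [D]
  3 | R B10 → L2 hit [D]
  4 | R B1 → L1 hit [-]
  5 | W B2 → L2 miss wb→B10 [D]
  6 | R B2 → L2 hit [D]
  7 | R B2 → L2 hit [D]
  8 | W B9 → L1 miss [D]
  9 | W B9 → L1 hit [D]
  10 | R B9 → L1 hit [D]
  11 | W B9 → L1 hit [D]
  12 | R B9 → L1 hit [D]
  13 | R B1 → L1 miss wb→B9 [-]
  14 | R B1 → L1 hit [-]
  15 | R B7 → L3 miss [-]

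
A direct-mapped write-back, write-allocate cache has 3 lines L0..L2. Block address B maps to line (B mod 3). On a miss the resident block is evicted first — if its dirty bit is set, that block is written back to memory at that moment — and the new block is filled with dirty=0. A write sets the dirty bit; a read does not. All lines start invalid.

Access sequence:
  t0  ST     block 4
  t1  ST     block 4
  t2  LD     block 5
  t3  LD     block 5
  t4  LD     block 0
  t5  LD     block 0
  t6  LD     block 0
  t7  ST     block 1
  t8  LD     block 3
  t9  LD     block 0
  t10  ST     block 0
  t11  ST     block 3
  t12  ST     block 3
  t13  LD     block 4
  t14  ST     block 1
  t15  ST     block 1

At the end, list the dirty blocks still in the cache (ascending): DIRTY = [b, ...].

DIRTY = [1, 3]

  0 | W B4 → L1 miss [D]
  1 | W B4 → L1 hit [D]
  2 | R B5 → L2 miss [-]
  3 | R B5 → L2 hit [-]
  4 | R B0 → L0 miss [-]
  5 | R B0 → L0 hit [-]
  6 | R B0 → L0 hit [-]
  7 | W B1 → L1 miss wb→B4 [D]
  8 | R B3 → L0 miss [-]
  9 | R B0 → L0 miss [-]
  10 | W B0 → L0 hit [D]
  11 | W B3 → L0 miss wb→B0 [D]
  12 | W B3 → L0 hit [D]
  13 | R B4 → L1 miss wb→B1 [-]
  14 | W B1 → L1 miss [D]
  15 | W B1 → L1 hit [D]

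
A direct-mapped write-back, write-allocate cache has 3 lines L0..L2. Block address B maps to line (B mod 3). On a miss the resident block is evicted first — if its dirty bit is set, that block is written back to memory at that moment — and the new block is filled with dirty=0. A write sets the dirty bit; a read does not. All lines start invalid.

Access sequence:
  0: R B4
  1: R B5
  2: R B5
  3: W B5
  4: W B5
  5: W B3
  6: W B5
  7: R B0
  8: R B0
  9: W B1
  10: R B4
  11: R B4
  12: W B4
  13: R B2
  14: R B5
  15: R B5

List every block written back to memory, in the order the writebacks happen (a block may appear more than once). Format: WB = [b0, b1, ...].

  0 | R B4 → L1 miss [-]
  1 | R B5 → L2 miss [-]
  2 | R B5 → L2 hit [-]
  3 | W B5 → L2 hit [D]
  4 | W B5 → L2 hit [D]
  5 | W B3 → L0 miss [D]
  6 | W B5 → L2 hit [D]
  7 | R B0 → L0 miss wb→B3 [-]
  8 | R B0 → L0 hit [-]
  9 | W B1 → L1 miss [D]
  10 | R B4 → L1 miss wb→B1 [-]
  11 | R B4 → L1 hit [-]
  12 | W B4 → L1 hit [D]
  13 | R B2 → L2 miss wb→B5 [-]
  14 | R B5 → L2 miss [-]
  15 | R B5 → L2 hit [-]

WB = [3, 1, 5]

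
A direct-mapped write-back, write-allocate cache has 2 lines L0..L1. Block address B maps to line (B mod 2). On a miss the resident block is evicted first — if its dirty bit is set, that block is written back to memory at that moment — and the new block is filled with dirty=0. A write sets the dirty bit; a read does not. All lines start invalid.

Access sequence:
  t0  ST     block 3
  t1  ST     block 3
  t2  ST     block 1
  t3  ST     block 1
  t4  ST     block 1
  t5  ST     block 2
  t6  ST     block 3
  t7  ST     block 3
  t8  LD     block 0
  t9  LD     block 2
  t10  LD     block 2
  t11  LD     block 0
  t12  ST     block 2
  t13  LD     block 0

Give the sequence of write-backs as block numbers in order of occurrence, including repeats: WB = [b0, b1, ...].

WB = [3, 1, 2, 2]

0: W B3 → L1 miss [D]
1: W B3 → L1 hit [D]
2: W B1 → L1 miss wb→B3 [D]
3: W B1 → L1 hit [D]
4: W B1 → L1 hit [D]
5: W B2 → L0 miss [D]
6: W B3 → L1 miss wb→B1 [D]
7: W B3 → L1 hit [D]
8: R B0 → L0 miss wb→B2 [-]
9: R B2 → L0 miss [-]
10: R B2 → L0 hit [-]
11: R B0 → L0 miss [-]
12: W B2 → L0 miss [D]
13: R B0 → L0 miss wb→B2 [-]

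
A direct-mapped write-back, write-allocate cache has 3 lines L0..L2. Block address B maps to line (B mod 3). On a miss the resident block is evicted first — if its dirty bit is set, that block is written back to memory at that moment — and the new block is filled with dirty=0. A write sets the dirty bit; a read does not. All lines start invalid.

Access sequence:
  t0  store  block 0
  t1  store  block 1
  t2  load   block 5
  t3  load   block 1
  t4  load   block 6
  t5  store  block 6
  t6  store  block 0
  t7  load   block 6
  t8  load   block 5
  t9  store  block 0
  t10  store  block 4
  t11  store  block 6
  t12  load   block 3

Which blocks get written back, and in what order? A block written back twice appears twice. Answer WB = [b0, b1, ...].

WB = [0, 6, 0, 1, 0, 6]

0: W B0 -> L0 miss  d=D]
1: W B1 -> L1 miss  d=D]
2: R B5 -> L2 miss  d=-]
3: R B1 -> L1 hit  d=D]
4: R B6 -> L0 miss wb->B0  d=-]
5: W B6 -> L0 hit  d=D]
6: W B0 -> L0 miss wb->B6  d=D]
7: R B6 -> L0 miss wb->B0  d=-]
8: R B5 -> L2 hit  d=-]
9: W B0 -> L0 miss  d=D]
10: W B4 -> L1 miss wb->B1  d=D]
11: W B6 -> L0 miss wb->B0  d=D]
12: R B3 -> L0 miss wb->B6  d=-]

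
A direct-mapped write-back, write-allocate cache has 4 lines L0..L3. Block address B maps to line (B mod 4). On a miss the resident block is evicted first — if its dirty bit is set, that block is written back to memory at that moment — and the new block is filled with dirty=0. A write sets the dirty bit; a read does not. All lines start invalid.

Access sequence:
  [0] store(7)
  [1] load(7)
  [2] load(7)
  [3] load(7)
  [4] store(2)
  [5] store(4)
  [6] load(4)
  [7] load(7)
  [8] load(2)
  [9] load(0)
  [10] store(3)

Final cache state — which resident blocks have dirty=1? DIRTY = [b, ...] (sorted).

DIRTY = [2, 3]

0: W B7 -> L3 miss  d=D]
1: R B7 -> L3 hit  d=D]
2: R B7 -> L3 hit  d=D]
3: R B7 -> L3 hit  d=D]
4: W B2 -> L2 miss  d=D]
5: W B4 -> L0 miss  d=D]
6: R B4 -> L0 hit  d=D]
7: R B7 -> L3 hit  d=D]
8: R B2 -> L2 hit  d=D]
9: R B0 -> L0 miss wb->B4  d=-]
10: W B3 -> L3 miss wb->B7  d=D]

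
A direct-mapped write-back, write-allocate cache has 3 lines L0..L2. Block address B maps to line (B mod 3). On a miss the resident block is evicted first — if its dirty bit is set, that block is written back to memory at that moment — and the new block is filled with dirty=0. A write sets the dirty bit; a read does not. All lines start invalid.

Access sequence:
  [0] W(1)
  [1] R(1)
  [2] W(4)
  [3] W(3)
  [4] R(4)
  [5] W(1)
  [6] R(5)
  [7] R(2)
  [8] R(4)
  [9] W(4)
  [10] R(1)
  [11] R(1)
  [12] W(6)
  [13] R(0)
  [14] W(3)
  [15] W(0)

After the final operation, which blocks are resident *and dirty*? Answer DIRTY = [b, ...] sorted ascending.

  0 | W B1 → L1 miss [D]
  1 | R B1 → L1 hit [D]
  2 | W B4 → L1 miss wb→B1 [D]
  3 | W B3 → L0 miss [D]
  4 | R B4 → L1 hit [D]
  5 | W B1 → L1 miss wb→B4 [D]
  6 | R B5 → L2 miss [-]
  7 | R B2 → L2 miss [-]
  8 | R B4 → L1 miss wb→B1 [-]
  9 | W B4 → L1 hit [D]
  10 | R B1 → L1 miss wb→B4 [-]
  11 | R B1 → L1 hit [-]
  12 | W B6 → L0 miss wb→B3 [D]
  13 | R B0 → L0 miss wb→B6 [-]
  14 | W B3 → L0 miss [D]
  15 | W B0 → L0 miss wb→B3 [D]

DIRTY = [0]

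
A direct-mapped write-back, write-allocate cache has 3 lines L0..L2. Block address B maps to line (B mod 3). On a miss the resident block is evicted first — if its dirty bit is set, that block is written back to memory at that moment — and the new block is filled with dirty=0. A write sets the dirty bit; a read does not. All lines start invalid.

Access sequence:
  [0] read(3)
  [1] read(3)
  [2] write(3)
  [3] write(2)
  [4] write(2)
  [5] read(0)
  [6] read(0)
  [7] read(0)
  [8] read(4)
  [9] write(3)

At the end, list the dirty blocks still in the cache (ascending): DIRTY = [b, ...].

0: R B3 → L0 miss [-]
1: R B3 → L0 hit [-]
2: W B3 → L0 hit [D]
3: W B2 → L2 miss [D]
4: W B2 → L2 hit [D]
5: R B0 → L0 miss wb→B3 [-]
6: R B0 → L0 hit [-]
7: R B0 → L0 hit [-]
8: R B4 → L1 miss [-]
9: W B3 → L0 miss [D]

DIRTY = [2, 3]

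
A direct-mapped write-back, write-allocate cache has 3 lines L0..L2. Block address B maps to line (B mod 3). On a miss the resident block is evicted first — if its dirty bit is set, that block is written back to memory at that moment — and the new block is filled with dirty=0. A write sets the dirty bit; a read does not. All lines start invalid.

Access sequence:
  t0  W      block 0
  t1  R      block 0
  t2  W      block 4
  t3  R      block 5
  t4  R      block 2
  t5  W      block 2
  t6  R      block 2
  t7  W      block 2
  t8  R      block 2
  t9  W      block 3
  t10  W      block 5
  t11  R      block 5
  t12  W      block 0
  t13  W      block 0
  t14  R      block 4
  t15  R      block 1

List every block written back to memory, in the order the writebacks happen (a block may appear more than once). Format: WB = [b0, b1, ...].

0: W B0 -> L0 miss  d=D]
1: R B0 -> L0 hit  d=D]
2: W B4 -> L1 miss  d=D]
3: R B5 -> L2 miss  d=-]
4: R B2 -> L2 miss  d=-]
5: W B2 -> L2 hit  d=D]
6: R B2 -> L2 hit  d=D]
7: W B2 -> L2 hit  d=D]
8: R B2 -> L2 hit  d=D]
9: W B3 -> L0 miss wb->B0  d=D]
10: W B5 -> L2 miss wb->B2  d=D]
11: R B5 -> L2 hit  d=D]
12: W B0 -> L0 miss wb->B3  d=D]
13: W B0 -> L0 hit  d=D]
14: R B4 -> L1 hit  d=D]
15: R B1 -> L1 miss wb->B4  d=-]

WB = [0, 2, 3, 4]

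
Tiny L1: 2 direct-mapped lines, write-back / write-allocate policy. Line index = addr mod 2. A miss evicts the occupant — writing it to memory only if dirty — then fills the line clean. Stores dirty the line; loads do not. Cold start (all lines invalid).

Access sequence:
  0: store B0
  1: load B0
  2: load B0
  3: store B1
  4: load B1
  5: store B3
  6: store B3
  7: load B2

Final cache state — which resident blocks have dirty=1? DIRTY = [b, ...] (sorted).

0: W B0 -> L0 miss  d=D]
1: R B0 -> L0 hit  d=D]
2: R B0 -> L0 hit  d=D]
3: W B1 -> L1 miss  d=D]
4: R B1 -> L1 hit  d=D]
5: W B3 -> L1 miss wb->B1  d=D]
6: W B3 -> L1 hit  d=D]
7: R B2 -> L0 miss wb->B0  d=-]

DIRTY = [3]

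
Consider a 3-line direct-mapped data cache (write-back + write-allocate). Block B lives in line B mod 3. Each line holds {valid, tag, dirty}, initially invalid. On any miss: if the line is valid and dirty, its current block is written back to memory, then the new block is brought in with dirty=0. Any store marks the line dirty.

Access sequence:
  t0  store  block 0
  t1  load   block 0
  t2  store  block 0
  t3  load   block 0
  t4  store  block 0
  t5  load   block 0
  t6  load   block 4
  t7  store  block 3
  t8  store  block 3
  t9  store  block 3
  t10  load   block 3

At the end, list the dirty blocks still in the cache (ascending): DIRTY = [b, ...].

0: W B0 -> L0 miss  d=D]
1: R B0 -> L0 hit  d=D]
2: W B0 -> L0 hit  d=D]
3: R B0 -> L0 hit  d=D]
4: W B0 -> L0 hit  d=D]
5: R B0 -> L0 hit  d=D]
6: R B4 -> L1 miss  d=-]
7: W B3 -> L0 miss wb->B0  d=D]
8: W B3 -> L0 hit  d=D]
9: W B3 -> L0 hit  d=D]
10: R B3 -> L0 hit  d=D]

DIRTY = [3]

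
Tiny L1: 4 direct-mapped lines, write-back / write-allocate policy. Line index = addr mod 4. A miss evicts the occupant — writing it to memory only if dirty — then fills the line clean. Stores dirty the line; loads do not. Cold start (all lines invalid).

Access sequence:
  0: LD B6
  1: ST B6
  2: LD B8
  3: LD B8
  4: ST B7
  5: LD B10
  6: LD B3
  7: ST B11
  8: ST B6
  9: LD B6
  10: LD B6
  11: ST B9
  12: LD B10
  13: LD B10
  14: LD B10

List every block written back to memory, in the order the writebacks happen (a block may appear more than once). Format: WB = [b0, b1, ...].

0: R B6 → L2 miss [-]
1: W B6 → L2 hit [D]
2: R B8 → L0 miss [-]
3: R B8 → L0 hit [-]
4: W B7 → L3 miss [D]
5: R B10 → L2 miss wb→B6 [-]
6: R B3 → L3 miss wb→B7 [-]
7: W B11 → L3 miss [D]
8: W B6 → L2 miss [D]
9: R B6 → L2 hit [D]
10: R B6 → L2 hit [D]
11: W B9 → L1 miss [D]
12: R B10 → L2 miss wb→B6 [-]
13: R B10 → L2 hit [-]
14: R B10 → L2 hit [-]

WB = [6, 7, 6]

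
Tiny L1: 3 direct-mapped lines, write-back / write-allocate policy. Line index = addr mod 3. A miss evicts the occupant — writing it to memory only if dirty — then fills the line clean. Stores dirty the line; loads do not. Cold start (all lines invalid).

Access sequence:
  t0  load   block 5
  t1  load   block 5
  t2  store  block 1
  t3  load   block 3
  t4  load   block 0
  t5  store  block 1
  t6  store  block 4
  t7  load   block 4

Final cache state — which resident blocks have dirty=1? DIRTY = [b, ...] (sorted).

0: R B5 -> L2 miss  d=-]
1: R B5 -> L2 hit  d=-]
2: W B1 -> L1 miss  d=D]
3: R B3 -> L0 miss  d=-]
4: R B0 -> L0 miss  d=-]
5: W B1 -> L1 hit  d=D]
6: W B4 -> L1 miss wb->B1  d=D]
7: R B4 -> L1 hit  d=D]

DIRTY = [4]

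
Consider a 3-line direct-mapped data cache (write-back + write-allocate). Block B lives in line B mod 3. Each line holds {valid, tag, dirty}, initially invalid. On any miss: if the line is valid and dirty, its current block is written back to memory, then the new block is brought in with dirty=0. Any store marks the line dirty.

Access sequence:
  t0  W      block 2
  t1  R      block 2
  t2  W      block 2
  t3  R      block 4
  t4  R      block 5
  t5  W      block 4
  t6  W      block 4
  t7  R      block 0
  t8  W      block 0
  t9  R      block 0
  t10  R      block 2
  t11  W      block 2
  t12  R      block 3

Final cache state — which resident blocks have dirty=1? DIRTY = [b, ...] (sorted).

  0 | W B2 → L2 miss [D]
  1 | R B2 → L2 hit [D]
  2 | W B2 → L2 hit [D]
  3 | R B4 → L1 miss [-]
  4 | R B5 → L2 miss wb→B2 [-]
  5 | W B4 → L1 hit [D]
  6 | W B4 → L1 hit [D]
  7 | R B0 → L0 miss [-]
  8 | W B0 → L0 hit [D]
  9 | R B0 → L0 hit [D]
  10 | R B2 → L2 miss [-]
  11 | W B2 → L2 hit [D]
  12 | R B3 → L0 miss wb→B0 [-]

DIRTY = [2, 4]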